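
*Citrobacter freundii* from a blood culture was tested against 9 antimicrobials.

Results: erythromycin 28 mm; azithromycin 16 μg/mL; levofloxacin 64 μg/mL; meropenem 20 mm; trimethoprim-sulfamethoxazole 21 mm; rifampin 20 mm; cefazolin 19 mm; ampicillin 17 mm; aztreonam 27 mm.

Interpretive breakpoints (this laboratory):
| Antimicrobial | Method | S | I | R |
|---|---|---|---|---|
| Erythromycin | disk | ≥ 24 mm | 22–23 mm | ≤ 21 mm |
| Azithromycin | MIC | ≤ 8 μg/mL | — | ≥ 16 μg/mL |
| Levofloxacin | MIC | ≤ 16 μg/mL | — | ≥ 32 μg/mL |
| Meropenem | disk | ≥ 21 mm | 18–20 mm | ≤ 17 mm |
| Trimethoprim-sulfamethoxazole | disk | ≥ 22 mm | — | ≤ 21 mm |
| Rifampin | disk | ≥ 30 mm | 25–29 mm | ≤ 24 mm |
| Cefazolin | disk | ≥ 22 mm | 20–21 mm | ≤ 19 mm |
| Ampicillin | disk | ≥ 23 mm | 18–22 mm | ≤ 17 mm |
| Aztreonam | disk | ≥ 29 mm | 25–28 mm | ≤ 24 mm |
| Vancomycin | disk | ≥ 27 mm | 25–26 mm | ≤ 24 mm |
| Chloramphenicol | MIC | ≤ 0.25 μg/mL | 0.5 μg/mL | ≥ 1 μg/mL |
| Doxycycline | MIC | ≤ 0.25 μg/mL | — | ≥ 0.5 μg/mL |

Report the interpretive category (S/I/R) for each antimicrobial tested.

S, R, R, I, R, R, R, R, I

Erythromycin (28 mm) ≥ 24 mm → S
Azithromycin (16 μg/mL) ≥ 16 μg/mL → Resistant
Levofloxacin (64 μg/mL) ≥ 32 μg/mL ⇒ resistant
Meropenem: 20 mm is in 18–20 mm → I
Trimethoprim-sulfamethoxazole 21 mm: ≤ 21 mm — R
Rifampin: 20 mm is ≤ 24 mm → R
Cefazolin 19 mm: ≤ 19 mm — resistant
Ampicillin: 17 mm is ≤ 17 mm — R
Aztreonam: 27 mm is in 25–28 mm ⇒ Intermediate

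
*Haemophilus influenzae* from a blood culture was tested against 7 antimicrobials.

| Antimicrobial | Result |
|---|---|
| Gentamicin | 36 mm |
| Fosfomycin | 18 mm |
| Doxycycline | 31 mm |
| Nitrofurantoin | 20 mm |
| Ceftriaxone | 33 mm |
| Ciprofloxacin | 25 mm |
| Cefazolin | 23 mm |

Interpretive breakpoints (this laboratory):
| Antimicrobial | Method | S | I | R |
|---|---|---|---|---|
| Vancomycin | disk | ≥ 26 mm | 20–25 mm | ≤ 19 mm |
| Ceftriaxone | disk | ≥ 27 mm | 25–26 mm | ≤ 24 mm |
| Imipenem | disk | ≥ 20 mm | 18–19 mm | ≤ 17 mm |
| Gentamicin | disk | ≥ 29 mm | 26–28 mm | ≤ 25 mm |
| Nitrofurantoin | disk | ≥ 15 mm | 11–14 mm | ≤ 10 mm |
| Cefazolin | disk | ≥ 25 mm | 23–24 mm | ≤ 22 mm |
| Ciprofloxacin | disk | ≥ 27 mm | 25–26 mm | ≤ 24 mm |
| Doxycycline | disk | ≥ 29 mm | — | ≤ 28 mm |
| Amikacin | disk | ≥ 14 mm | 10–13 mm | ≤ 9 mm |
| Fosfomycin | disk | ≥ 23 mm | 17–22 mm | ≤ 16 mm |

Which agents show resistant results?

none

Gentamicin: 36 mm is ≥ 29 mm → susceptible
Fosfomycin (18 mm) in 17–22 mm — I
Doxycycline: 31 mm is ≥ 29 mm — S
Nitrofurantoin 20 mm: ≥ 15 mm → susceptible
Ceftriaxone: 33 mm is ≥ 27 mm — susceptible
Ciprofloxacin: 25 mm is in 25–26 mm — I
Cefazolin (23 mm) in 23–24 mm → I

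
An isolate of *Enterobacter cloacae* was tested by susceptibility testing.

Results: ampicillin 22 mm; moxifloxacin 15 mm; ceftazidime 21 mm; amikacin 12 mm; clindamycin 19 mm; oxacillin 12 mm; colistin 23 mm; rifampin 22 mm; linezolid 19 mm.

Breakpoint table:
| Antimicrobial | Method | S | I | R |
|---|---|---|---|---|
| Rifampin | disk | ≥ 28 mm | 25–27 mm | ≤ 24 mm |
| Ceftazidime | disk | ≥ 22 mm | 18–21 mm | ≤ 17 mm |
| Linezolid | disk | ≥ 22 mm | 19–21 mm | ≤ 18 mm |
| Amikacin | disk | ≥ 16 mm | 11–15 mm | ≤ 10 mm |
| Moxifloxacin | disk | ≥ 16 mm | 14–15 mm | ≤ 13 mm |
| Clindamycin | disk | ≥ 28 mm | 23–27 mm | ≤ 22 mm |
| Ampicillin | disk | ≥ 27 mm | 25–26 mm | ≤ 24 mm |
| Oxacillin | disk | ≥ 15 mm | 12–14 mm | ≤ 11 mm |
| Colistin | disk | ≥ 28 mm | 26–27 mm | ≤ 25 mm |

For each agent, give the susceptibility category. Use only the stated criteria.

R, I, I, I, R, I, R, R, I

Ampicillin 22 mm: ≤ 24 mm — resistant
Moxifloxacin: 15 mm is in 14–15 mm → intermediate
Ceftazidime 21 mm: in 18–21 mm — intermediate
Amikacin: 12 mm is in 11–15 mm → Intermediate
Clindamycin: 19 mm is ≤ 22 mm — R
Oxacillin (12 mm) in 12–14 mm — intermediate
Colistin: 23 mm is ≤ 25 mm → R
Rifampin: 22 mm is ≤ 24 mm — Resistant
Linezolid 19 mm: in 19–21 mm → intermediate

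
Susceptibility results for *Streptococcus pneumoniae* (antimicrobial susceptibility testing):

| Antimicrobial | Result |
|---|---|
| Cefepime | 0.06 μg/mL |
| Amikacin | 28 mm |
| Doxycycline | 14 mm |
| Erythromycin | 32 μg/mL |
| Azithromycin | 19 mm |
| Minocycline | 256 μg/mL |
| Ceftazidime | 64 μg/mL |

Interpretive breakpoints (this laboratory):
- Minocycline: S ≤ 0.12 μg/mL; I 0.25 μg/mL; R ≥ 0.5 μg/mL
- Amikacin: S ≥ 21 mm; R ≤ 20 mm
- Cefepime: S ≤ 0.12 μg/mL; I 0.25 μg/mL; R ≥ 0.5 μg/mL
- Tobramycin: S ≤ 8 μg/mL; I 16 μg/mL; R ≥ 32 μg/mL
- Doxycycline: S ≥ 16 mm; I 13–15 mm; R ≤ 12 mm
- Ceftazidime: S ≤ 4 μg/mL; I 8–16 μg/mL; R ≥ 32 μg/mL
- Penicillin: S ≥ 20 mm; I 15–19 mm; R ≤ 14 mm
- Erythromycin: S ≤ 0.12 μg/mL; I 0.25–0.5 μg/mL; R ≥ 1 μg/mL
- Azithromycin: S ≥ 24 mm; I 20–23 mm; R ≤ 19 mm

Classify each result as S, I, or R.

S, S, I, R, R, R, R

Cefepime: 0.06 μg/mL is ≤ 0.12 μg/mL → Susceptible
Amikacin: 28 mm is ≥ 21 mm ⇒ S
Doxycycline: 14 mm is in 13–15 mm ⇒ I
Erythromycin (32 μg/mL) ≥ 1 μg/mL ⇒ R
Azithromycin: 19 mm is ≤ 19 mm → Resistant
Minocycline (256 μg/mL) ≥ 0.5 μg/mL ⇒ resistant
Ceftazidime 64 μg/mL: ≥ 32 μg/mL → resistant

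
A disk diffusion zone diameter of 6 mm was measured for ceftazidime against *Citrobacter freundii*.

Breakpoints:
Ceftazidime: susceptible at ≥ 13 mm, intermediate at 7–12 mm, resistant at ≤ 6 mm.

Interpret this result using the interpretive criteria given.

Ceftazidime 6 mm: ≤ 6 mm — R

Resistant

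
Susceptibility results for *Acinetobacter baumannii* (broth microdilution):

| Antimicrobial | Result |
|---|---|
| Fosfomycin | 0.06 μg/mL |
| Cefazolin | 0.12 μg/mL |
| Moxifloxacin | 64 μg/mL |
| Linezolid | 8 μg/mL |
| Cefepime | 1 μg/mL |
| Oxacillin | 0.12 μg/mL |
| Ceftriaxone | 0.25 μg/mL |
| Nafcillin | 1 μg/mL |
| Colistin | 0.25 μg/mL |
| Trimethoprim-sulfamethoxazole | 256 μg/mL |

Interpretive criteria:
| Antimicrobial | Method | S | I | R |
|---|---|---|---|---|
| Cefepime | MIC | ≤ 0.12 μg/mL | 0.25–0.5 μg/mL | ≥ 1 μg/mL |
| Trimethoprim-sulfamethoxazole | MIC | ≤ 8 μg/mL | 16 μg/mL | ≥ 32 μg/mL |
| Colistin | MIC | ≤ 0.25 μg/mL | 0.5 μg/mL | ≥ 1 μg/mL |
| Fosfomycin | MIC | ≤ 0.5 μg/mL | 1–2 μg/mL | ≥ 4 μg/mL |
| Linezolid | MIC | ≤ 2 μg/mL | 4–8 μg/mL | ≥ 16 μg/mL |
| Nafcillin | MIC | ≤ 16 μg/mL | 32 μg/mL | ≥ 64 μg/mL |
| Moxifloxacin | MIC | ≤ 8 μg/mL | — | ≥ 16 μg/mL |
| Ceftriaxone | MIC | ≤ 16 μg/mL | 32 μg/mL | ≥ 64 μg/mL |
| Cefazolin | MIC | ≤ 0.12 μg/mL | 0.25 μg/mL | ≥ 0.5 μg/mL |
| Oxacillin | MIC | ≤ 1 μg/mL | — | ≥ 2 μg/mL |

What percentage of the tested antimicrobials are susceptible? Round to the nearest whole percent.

60%

Fosfomycin: 0.06 μg/mL is ≤ 0.5 μg/mL — S
Cefazolin (0.12 μg/mL) ≤ 0.12 μg/mL ⇒ Susceptible
Moxifloxacin (64 μg/mL) ≥ 16 μg/mL — Resistant
Linezolid 8 μg/mL: in 4–8 μg/mL — I
Cefepime: 1 μg/mL is ≥ 1 μg/mL → R
Oxacillin 0.12 μg/mL: ≤ 1 μg/mL ⇒ Susceptible
Ceftriaxone 0.25 μg/mL: ≤ 16 μg/mL → S
Nafcillin: 1 μg/mL is ≤ 16 μg/mL — susceptible
Colistin: 0.25 μg/mL is ≤ 0.25 μg/mL — susceptible
Trimethoprim-sulfamethoxazole: 256 μg/mL is ≥ 32 μg/mL → R
Susceptible: 6/10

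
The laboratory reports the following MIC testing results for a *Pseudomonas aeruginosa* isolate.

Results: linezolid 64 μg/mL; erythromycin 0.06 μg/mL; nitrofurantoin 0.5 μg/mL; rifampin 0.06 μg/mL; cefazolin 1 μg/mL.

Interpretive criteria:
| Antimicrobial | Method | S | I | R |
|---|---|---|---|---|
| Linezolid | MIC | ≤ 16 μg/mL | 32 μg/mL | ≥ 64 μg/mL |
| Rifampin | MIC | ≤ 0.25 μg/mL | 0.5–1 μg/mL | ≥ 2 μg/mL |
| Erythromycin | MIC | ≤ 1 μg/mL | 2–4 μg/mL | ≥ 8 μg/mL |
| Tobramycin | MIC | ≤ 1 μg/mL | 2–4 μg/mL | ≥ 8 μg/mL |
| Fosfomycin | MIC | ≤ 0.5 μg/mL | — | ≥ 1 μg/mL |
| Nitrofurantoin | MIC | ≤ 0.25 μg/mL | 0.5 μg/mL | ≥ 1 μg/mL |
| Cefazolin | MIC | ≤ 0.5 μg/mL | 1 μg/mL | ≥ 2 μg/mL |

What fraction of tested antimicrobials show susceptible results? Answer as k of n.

Linezolid (64 μg/mL) ≥ 64 μg/mL → R
Erythromycin: 0.06 μg/mL is ≤ 1 μg/mL ⇒ S
Nitrofurantoin 0.5 μg/mL: = 0.5 μg/mL ⇒ Intermediate
Rifampin: 0.06 μg/mL is ≤ 0.25 μg/mL — susceptible
Cefazolin (1 μg/mL) = 1 μg/mL → intermediate
Susceptible: 2/5

2 of 5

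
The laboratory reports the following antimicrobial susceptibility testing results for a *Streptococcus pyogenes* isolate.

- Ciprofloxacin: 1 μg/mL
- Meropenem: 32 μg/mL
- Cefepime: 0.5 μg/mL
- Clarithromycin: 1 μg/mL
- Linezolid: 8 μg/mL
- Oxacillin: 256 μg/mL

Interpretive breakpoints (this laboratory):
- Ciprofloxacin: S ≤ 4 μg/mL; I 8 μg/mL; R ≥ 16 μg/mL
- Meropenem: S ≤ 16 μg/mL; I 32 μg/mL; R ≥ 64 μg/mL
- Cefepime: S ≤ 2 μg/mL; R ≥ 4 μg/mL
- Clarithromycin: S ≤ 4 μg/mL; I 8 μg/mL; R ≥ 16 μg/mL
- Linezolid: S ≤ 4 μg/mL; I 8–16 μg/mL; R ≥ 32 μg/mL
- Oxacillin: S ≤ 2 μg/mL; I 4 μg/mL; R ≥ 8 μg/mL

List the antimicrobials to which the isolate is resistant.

oxacillin

Ciprofloxacin: 1 μg/mL is ≤ 4 μg/mL → Susceptible
Meropenem: 32 μg/mL is = 32 μg/mL — Intermediate
Cefepime: 0.5 μg/mL is ≤ 2 μg/mL — susceptible
Clarithromycin (1 μg/mL) ≤ 4 μg/mL ⇒ S
Linezolid: 8 μg/mL is in 8–16 μg/mL ⇒ I
Oxacillin (256 μg/mL) ≥ 8 μg/mL ⇒ resistant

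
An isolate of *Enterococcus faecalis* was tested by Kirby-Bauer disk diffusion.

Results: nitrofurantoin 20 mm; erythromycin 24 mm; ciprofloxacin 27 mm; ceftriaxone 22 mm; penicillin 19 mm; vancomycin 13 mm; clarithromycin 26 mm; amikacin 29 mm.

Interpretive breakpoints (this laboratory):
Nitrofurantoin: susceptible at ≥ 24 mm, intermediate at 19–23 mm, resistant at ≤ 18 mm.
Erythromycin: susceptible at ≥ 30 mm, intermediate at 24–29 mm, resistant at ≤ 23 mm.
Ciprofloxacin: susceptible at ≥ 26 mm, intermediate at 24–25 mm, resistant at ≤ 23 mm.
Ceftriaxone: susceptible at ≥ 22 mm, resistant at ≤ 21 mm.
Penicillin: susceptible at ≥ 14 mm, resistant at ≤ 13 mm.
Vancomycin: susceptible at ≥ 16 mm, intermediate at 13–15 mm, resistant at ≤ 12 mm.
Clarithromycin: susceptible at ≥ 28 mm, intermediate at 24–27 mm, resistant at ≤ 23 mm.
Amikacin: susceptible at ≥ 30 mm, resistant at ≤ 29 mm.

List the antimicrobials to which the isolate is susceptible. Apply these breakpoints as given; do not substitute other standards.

Nitrofurantoin (20 mm) in 19–23 mm → Intermediate
Erythromycin 24 mm: in 24–29 mm → Intermediate
Ciprofloxacin (27 mm) ≥ 26 mm → Susceptible
Ceftriaxone: 22 mm is ≥ 22 mm ⇒ S
Penicillin: 19 mm is ≥ 14 mm ⇒ S
Vancomycin 13 mm: in 13–15 mm → I
Clarithromycin (26 mm) in 24–27 mm → intermediate
Amikacin (29 mm) ≤ 29 mm — R

ciprofloxacin, ceftriaxone, penicillin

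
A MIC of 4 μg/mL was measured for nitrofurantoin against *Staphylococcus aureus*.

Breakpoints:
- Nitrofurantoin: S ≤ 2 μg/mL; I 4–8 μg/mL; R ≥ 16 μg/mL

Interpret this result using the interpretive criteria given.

Nitrofurantoin (4 μg/mL) in 4–8 μg/mL — Intermediate

I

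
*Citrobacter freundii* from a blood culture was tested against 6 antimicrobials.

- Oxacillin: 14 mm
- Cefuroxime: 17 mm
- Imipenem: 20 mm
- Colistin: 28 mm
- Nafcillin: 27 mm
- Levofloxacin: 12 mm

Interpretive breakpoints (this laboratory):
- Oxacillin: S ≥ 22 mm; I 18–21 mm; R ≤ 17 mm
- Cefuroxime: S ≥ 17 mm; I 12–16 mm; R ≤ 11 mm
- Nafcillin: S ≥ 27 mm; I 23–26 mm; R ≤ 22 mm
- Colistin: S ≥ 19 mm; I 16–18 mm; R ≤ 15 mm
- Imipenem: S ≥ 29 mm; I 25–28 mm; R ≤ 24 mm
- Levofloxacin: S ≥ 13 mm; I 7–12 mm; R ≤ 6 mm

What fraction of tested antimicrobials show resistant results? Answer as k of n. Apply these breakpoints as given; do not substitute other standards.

Oxacillin: 14 mm is ≤ 17 mm → R
Cefuroxime (17 mm) ≥ 17 mm → S
Imipenem (20 mm) ≤ 24 mm ⇒ resistant
Colistin (28 mm) ≥ 19 mm → Susceptible
Nafcillin (27 mm) ≥ 27 mm — susceptible
Levofloxacin (12 mm) in 7–12 mm → Intermediate
Resistant: 2/6

2 of 6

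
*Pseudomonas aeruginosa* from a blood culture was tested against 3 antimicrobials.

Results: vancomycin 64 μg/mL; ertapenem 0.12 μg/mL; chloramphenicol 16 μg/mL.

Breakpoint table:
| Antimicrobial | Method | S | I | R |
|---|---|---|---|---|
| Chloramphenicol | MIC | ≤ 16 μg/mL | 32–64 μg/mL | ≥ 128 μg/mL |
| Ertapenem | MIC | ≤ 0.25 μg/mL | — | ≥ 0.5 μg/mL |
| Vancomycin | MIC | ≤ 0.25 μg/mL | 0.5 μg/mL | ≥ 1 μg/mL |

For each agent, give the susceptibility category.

R, S, S

Vancomycin 64 μg/mL: ≥ 1 μg/mL ⇒ R
Ertapenem 0.12 μg/mL: ≤ 0.25 μg/mL — S
Chloramphenicol 16 μg/mL: ≤ 16 μg/mL — Susceptible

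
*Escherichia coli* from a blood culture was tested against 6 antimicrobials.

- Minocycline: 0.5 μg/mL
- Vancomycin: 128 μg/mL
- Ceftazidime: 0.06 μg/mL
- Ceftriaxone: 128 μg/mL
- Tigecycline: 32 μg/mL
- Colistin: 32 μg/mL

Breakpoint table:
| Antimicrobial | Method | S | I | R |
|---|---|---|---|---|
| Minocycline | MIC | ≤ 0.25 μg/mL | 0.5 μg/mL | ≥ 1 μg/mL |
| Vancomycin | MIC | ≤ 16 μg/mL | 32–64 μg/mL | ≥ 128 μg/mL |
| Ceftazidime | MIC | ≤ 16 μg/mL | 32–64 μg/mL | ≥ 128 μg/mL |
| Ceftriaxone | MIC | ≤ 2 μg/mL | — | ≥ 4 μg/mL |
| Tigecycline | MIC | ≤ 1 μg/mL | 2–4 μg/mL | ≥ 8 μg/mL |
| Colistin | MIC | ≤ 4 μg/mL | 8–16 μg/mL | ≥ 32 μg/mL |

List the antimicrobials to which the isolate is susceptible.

Minocycline (0.5 μg/mL) = 0.5 μg/mL → Intermediate
Vancomycin (128 μg/mL) ≥ 128 μg/mL → R
Ceftazidime: 0.06 μg/mL is ≤ 16 μg/mL → S
Ceftriaxone (128 μg/mL) ≥ 4 μg/mL — R
Tigecycline (32 μg/mL) ≥ 8 μg/mL ⇒ resistant
Colistin: 32 μg/mL is ≥ 32 μg/mL ⇒ Resistant

ceftazidime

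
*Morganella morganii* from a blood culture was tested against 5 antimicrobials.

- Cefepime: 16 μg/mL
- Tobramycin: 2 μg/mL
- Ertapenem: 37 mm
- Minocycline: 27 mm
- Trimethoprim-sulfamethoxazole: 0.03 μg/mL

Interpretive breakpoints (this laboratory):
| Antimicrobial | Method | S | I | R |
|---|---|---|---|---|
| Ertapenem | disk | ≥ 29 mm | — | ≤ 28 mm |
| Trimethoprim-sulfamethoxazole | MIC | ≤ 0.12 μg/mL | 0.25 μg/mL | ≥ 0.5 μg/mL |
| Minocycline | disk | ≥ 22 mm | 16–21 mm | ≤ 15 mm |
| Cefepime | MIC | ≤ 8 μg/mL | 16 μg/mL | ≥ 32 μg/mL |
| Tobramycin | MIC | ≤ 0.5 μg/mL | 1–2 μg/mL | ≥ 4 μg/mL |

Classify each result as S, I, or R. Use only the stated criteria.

Cefepime (16 μg/mL) = 16 μg/mL ⇒ intermediate
Tobramycin (2 μg/mL) in 1–2 μg/mL → Intermediate
Ertapenem 37 mm: ≥ 29 mm — Susceptible
Minocycline 27 mm: ≥ 22 mm — S
Trimethoprim-sulfamethoxazole 0.03 μg/mL: ≤ 0.12 μg/mL → Susceptible

I, I, S, S, S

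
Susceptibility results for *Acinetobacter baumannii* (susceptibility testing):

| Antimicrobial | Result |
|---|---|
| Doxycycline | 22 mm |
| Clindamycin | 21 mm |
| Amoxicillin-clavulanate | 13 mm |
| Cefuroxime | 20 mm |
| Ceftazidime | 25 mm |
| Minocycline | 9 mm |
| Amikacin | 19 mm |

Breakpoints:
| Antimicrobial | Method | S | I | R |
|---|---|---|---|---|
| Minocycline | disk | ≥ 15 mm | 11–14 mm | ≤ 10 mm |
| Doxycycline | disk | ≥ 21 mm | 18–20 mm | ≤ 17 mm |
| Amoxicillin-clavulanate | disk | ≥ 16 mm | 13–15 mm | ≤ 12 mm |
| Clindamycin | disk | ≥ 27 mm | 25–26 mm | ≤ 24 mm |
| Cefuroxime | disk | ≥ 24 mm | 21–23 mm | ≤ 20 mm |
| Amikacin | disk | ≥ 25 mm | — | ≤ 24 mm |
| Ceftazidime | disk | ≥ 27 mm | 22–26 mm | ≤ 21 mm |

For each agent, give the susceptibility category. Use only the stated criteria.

Doxycycline 22 mm: ≥ 21 mm ⇒ susceptible
Clindamycin: 21 mm is ≤ 24 mm — R
Amoxicillin-clavulanate: 13 mm is in 13–15 mm — I
Cefuroxime: 20 mm is ≤ 20 mm — Resistant
Ceftazidime: 25 mm is in 22–26 mm → Intermediate
Minocycline 9 mm: ≤ 10 mm — resistant
Amikacin 19 mm: ≤ 24 mm → R

S, R, I, R, I, R, R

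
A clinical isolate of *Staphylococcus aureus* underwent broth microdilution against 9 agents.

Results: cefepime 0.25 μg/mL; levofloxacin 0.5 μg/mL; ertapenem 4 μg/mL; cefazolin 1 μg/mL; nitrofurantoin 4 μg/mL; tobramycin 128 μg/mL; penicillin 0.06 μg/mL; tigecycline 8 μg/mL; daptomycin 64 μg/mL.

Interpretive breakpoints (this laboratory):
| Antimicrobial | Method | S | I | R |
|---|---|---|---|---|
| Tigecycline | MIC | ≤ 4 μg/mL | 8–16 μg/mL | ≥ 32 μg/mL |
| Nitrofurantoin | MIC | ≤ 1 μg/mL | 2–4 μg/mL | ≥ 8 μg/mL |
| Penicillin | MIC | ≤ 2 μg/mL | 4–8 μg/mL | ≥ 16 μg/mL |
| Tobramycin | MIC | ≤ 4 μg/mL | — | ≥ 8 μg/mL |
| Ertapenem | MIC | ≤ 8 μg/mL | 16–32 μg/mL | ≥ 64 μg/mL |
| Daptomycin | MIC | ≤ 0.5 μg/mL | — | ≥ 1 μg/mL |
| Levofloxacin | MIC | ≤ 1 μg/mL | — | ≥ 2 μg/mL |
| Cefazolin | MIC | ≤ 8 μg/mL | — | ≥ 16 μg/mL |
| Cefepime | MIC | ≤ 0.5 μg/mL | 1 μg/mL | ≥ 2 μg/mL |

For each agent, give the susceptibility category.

S, S, S, S, I, R, S, I, R

Cefepime 0.25 μg/mL: ≤ 0.5 μg/mL — susceptible
Levofloxacin: 0.5 μg/mL is ≤ 1 μg/mL ⇒ Susceptible
Ertapenem 4 μg/mL: ≤ 8 μg/mL — Susceptible
Cefazolin (1 μg/mL) ≤ 8 μg/mL → Susceptible
Nitrofurantoin (4 μg/mL) in 2–4 μg/mL ⇒ I
Tobramycin 128 μg/mL: ≥ 8 μg/mL ⇒ resistant
Penicillin (0.06 μg/mL) ≤ 2 μg/mL → susceptible
Tigecycline (8 μg/mL) in 8–16 μg/mL → Intermediate
Daptomycin: 64 μg/mL is ≥ 1 μg/mL ⇒ R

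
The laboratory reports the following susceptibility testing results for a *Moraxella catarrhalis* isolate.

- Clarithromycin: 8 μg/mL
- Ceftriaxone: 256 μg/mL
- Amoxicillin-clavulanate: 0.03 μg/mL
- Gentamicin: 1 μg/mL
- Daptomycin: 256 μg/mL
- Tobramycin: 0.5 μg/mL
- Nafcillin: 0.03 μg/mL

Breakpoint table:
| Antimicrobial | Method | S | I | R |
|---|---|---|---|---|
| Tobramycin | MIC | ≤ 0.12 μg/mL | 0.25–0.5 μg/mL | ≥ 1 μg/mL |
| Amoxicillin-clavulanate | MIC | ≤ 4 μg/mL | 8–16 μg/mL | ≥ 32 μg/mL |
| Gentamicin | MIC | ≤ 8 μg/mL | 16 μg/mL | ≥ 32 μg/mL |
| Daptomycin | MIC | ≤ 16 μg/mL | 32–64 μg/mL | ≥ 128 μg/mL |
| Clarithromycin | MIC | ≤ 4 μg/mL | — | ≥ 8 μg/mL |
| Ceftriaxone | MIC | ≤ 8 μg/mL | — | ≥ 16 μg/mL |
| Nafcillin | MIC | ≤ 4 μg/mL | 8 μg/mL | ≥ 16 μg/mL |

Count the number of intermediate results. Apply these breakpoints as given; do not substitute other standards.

Clarithromycin 8 μg/mL: ≥ 8 μg/mL ⇒ Resistant
Ceftriaxone: 256 μg/mL is ≥ 16 μg/mL — Resistant
Amoxicillin-clavulanate 0.03 μg/mL: ≤ 4 μg/mL — S
Gentamicin (1 μg/mL) ≤ 8 μg/mL ⇒ Susceptible
Daptomycin 256 μg/mL: ≥ 128 μg/mL → resistant
Tobramycin 0.5 μg/mL: in 0.25–0.5 μg/mL ⇒ Intermediate
Nafcillin: 0.03 μg/mL is ≤ 4 μg/mL ⇒ S
Intermediate: 1

1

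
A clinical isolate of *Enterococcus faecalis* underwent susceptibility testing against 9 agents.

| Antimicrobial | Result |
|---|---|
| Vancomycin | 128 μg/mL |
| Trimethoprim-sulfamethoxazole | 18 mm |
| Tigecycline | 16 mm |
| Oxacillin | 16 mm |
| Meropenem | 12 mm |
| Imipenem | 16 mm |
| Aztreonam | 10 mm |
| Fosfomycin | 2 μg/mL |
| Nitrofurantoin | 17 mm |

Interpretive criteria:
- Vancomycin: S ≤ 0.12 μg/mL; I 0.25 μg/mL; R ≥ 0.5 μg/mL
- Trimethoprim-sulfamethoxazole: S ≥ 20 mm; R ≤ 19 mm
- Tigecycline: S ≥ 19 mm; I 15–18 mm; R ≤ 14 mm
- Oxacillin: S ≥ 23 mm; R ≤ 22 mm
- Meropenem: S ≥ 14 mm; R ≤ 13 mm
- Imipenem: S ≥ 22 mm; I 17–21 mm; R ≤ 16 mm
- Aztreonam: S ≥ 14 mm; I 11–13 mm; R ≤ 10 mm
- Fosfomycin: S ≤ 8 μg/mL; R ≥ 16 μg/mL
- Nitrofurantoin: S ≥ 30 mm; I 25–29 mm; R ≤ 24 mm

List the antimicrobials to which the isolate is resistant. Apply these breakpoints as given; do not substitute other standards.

vancomycin, trimethoprim-sulfamethoxazole, oxacillin, meropenem, imipenem, aztreonam, nitrofurantoin

Vancomycin 128 μg/mL: ≥ 0.5 μg/mL ⇒ resistant
Trimethoprim-sulfamethoxazole (18 mm) ≤ 19 mm ⇒ resistant
Tigecycline: 16 mm is in 15–18 mm — I
Oxacillin 16 mm: ≤ 22 mm — resistant
Meropenem (12 mm) ≤ 13 mm → resistant
Imipenem: 16 mm is ≤ 16 mm ⇒ resistant
Aztreonam: 10 mm is ≤ 10 mm ⇒ Resistant
Fosfomycin: 2 μg/mL is ≤ 8 μg/mL — Susceptible
Nitrofurantoin 17 mm: ≤ 24 mm → R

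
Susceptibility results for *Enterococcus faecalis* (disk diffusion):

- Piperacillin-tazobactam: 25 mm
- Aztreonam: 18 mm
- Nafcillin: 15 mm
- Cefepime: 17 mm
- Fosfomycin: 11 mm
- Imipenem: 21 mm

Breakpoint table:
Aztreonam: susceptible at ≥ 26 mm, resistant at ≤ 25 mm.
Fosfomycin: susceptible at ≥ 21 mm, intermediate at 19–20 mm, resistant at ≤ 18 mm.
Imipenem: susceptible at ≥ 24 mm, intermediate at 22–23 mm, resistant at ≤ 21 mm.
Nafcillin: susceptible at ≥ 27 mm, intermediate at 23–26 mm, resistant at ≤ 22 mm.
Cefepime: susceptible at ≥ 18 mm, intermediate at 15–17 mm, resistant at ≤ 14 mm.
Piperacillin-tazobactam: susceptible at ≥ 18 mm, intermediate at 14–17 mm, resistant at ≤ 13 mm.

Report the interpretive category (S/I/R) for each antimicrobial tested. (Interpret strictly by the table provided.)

Piperacillin-tazobactam: 25 mm is ≥ 18 mm — susceptible
Aztreonam 18 mm: ≤ 25 mm ⇒ R
Nafcillin 15 mm: ≤ 22 mm → Resistant
Cefepime (17 mm) in 15–17 mm — Intermediate
Fosfomycin: 11 mm is ≤ 18 mm — R
Imipenem 21 mm: ≤ 21 mm — resistant

S, R, R, I, R, R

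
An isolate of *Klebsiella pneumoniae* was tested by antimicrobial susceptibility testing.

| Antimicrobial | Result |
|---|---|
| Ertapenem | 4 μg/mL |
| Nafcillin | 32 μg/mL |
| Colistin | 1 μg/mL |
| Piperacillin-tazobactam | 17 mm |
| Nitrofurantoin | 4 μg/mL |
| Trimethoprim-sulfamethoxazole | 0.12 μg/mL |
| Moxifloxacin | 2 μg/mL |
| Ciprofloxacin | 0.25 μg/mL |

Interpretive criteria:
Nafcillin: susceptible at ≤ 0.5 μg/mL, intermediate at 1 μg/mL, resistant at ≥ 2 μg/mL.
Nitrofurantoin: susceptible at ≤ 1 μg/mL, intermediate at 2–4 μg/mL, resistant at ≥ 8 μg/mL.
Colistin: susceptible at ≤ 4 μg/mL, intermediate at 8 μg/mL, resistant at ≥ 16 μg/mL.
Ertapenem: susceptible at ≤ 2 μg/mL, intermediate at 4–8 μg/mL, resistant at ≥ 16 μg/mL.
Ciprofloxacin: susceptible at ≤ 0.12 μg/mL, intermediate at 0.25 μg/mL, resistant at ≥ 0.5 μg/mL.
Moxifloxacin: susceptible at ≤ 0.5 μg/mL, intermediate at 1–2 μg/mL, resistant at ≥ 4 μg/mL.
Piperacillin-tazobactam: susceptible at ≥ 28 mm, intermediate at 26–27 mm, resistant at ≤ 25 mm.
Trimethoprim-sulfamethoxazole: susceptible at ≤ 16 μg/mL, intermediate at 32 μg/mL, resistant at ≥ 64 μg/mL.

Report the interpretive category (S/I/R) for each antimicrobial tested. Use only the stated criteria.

I, R, S, R, I, S, I, I

Ertapenem: 4 μg/mL is in 4–8 μg/mL — intermediate
Nafcillin (32 μg/mL) ≥ 2 μg/mL → Resistant
Colistin: 1 μg/mL is ≤ 4 μg/mL — Susceptible
Piperacillin-tazobactam: 17 mm is ≤ 25 mm → R
Nitrofurantoin: 4 μg/mL is in 2–4 μg/mL ⇒ I
Trimethoprim-sulfamethoxazole (0.12 μg/mL) ≤ 16 μg/mL ⇒ susceptible
Moxifloxacin (2 μg/mL) in 1–2 μg/mL ⇒ Intermediate
Ciprofloxacin (0.25 μg/mL) = 0.25 μg/mL ⇒ intermediate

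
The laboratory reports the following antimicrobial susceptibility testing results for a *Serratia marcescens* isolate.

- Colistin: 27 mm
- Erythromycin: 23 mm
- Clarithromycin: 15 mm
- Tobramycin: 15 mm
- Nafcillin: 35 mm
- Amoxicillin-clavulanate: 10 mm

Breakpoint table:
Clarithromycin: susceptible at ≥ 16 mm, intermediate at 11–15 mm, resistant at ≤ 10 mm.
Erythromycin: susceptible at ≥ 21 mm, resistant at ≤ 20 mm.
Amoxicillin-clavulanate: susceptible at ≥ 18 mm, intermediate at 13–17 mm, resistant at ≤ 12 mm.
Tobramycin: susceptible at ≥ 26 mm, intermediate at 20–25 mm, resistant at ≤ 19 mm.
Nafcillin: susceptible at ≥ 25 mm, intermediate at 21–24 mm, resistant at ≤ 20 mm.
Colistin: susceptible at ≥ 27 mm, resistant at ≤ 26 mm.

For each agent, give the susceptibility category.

S, S, I, R, S, R

Colistin (27 mm) ≥ 27 mm — S
Erythromycin: 23 mm is ≥ 21 mm → Susceptible
Clarithromycin 15 mm: in 11–15 mm → intermediate
Tobramycin: 15 mm is ≤ 19 mm ⇒ Resistant
Nafcillin: 35 mm is ≥ 25 mm → susceptible
Amoxicillin-clavulanate: 10 mm is ≤ 12 mm — Resistant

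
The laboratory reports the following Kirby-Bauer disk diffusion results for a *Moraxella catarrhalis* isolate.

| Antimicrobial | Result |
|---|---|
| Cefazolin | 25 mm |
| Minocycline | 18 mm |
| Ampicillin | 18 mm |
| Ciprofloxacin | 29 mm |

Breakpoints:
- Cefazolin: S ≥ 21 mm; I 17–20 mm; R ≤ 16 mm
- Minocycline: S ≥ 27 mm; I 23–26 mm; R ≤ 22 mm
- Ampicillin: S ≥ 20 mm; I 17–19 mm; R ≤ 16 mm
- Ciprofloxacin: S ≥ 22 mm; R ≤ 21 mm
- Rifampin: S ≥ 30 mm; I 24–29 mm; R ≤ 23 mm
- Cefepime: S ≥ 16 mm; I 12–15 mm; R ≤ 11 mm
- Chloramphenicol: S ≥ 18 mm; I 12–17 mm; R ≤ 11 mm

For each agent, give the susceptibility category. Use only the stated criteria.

Cefazolin 25 mm: ≥ 21 mm ⇒ susceptible
Minocycline: 18 mm is ≤ 22 mm — resistant
Ampicillin (18 mm) in 17–19 mm — intermediate
Ciprofloxacin (29 mm) ≥ 22 mm ⇒ S

S, R, I, S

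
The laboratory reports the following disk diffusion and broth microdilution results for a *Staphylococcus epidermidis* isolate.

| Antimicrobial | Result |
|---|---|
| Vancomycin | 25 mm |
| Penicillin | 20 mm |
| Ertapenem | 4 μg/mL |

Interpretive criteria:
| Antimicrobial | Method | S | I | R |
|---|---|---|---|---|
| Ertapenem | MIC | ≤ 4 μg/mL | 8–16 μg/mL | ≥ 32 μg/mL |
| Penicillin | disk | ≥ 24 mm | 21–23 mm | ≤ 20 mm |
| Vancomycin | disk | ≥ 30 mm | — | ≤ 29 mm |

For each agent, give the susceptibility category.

Vancomycin (25 mm) ≤ 29 mm → Resistant
Penicillin: 20 mm is ≤ 20 mm ⇒ resistant
Ertapenem 4 μg/mL: ≤ 4 μg/mL — susceptible

R, R, S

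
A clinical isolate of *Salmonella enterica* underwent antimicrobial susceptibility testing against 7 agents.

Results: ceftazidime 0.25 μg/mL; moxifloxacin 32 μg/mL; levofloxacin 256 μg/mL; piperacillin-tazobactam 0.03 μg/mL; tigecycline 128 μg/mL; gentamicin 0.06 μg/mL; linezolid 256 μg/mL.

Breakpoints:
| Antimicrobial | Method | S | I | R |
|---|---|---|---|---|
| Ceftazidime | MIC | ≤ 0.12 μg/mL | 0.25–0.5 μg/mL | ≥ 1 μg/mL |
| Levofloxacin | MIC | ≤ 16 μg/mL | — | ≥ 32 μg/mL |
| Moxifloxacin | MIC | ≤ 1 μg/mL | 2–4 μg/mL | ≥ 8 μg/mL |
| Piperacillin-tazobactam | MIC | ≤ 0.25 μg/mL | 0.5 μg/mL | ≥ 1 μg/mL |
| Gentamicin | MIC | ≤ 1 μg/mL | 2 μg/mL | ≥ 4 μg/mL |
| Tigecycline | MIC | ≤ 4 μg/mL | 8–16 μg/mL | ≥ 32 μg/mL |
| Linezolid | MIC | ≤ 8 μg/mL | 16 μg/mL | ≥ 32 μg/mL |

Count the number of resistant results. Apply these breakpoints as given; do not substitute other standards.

4

Ceftazidime (0.25 μg/mL) in 0.25–0.5 μg/mL — Intermediate
Moxifloxacin (32 μg/mL) ≥ 8 μg/mL — resistant
Levofloxacin 256 μg/mL: ≥ 32 μg/mL → Resistant
Piperacillin-tazobactam: 0.03 μg/mL is ≤ 0.25 μg/mL — susceptible
Tigecycline (128 μg/mL) ≥ 32 μg/mL → Resistant
Gentamicin (0.06 μg/mL) ≤ 1 μg/mL — S
Linezolid (256 μg/mL) ≥ 32 μg/mL — R
Resistant: 4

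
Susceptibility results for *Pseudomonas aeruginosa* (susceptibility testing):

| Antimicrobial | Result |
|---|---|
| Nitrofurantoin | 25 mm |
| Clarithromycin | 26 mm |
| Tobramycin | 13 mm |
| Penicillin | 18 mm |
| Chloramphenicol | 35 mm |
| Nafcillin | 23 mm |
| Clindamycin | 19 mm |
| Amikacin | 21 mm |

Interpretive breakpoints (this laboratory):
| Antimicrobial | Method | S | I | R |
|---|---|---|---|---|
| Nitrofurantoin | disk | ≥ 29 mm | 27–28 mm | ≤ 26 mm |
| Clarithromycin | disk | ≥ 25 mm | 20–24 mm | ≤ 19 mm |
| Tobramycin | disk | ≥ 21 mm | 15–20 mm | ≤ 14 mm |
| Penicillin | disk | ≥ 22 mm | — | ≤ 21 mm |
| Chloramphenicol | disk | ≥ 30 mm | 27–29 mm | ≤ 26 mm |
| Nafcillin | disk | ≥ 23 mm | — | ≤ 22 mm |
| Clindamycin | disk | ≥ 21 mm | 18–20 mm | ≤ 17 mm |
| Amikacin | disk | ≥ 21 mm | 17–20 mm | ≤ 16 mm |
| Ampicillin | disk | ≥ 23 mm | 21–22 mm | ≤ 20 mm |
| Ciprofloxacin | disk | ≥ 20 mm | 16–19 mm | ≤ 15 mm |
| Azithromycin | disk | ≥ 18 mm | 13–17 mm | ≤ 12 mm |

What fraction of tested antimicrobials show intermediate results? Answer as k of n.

Nitrofurantoin: 25 mm is ≤ 26 mm — resistant
Clarithromycin (26 mm) ≥ 25 mm — S
Tobramycin 13 mm: ≤ 14 mm → Resistant
Penicillin: 18 mm is ≤ 21 mm → R
Chloramphenicol (35 mm) ≥ 30 mm ⇒ S
Nafcillin: 23 mm is ≥ 23 mm — Susceptible
Clindamycin (19 mm) in 18–20 mm — Intermediate
Amikacin: 21 mm is ≥ 21 mm ⇒ susceptible
Intermediate: 1/8

1 of 8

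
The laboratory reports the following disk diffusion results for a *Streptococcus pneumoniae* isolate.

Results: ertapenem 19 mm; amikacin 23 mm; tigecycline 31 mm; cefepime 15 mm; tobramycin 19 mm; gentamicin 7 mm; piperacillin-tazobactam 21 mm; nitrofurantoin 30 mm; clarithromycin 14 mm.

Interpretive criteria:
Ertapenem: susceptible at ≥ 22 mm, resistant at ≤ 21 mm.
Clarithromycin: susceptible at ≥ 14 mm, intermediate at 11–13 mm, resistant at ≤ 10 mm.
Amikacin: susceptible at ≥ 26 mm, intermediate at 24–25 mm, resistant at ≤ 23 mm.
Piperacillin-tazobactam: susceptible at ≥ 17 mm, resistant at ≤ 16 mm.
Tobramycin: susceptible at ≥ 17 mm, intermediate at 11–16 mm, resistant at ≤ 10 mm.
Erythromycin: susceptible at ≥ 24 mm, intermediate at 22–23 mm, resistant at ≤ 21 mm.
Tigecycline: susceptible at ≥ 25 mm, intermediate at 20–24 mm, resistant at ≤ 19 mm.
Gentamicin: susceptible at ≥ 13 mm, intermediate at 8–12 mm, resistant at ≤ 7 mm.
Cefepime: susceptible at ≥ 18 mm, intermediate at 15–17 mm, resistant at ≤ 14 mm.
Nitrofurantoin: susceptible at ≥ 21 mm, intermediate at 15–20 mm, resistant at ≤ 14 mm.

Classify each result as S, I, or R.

R, R, S, I, S, R, S, S, S

Ertapenem (19 mm) ≤ 21 mm — resistant
Amikacin 23 mm: ≤ 23 mm → R
Tigecycline (31 mm) ≥ 25 mm ⇒ susceptible
Cefepime (15 mm) in 15–17 mm — I
Tobramycin: 19 mm is ≥ 17 mm → Susceptible
Gentamicin: 7 mm is ≤ 7 mm ⇒ resistant
Piperacillin-tazobactam: 21 mm is ≥ 17 mm → S
Nitrofurantoin 30 mm: ≥ 21 mm → Susceptible
Clarithromycin: 14 mm is ≥ 14 mm — susceptible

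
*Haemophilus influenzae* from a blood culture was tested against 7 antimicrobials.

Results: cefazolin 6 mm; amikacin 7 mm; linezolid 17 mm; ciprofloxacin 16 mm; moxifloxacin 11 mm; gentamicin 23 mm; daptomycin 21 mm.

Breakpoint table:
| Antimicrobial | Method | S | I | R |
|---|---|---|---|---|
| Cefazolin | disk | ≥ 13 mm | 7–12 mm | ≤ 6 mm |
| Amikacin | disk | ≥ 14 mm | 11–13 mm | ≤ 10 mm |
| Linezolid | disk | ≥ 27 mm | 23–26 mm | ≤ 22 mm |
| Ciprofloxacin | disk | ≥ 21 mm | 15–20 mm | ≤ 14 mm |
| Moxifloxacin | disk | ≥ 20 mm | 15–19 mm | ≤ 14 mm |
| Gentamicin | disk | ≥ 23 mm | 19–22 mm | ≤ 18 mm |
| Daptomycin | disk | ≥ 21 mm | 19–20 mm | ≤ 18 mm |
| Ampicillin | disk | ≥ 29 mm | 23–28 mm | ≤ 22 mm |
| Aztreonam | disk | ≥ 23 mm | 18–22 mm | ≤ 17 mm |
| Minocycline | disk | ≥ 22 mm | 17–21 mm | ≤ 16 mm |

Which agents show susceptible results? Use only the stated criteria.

gentamicin, daptomycin

Cefazolin: 6 mm is ≤ 6 mm → resistant
Amikacin 7 mm: ≤ 10 mm → R
Linezolid (17 mm) ≤ 22 mm → resistant
Ciprofloxacin 16 mm: in 15–20 mm — intermediate
Moxifloxacin: 11 mm is ≤ 14 mm → resistant
Gentamicin 23 mm: ≥ 23 mm — Susceptible
Daptomycin 21 mm: ≥ 21 mm — Susceptible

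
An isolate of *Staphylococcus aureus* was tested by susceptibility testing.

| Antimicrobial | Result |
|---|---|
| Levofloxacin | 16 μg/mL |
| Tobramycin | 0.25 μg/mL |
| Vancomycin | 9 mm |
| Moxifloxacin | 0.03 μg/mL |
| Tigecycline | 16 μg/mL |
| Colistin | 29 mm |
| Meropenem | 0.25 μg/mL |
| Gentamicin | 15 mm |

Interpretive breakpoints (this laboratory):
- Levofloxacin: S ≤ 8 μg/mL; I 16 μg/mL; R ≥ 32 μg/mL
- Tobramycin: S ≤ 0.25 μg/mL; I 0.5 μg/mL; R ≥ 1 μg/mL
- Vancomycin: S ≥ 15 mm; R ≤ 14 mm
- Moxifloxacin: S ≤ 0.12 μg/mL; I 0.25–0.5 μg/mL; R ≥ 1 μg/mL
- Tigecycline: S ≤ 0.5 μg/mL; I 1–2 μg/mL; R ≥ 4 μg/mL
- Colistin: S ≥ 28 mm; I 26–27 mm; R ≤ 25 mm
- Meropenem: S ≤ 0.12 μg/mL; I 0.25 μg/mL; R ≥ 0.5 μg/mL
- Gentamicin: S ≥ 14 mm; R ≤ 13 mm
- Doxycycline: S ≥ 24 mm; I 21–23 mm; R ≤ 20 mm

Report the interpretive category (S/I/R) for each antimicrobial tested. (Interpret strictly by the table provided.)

I, S, R, S, R, S, I, S

Levofloxacin (16 μg/mL) = 16 μg/mL ⇒ I
Tobramycin 0.25 μg/mL: ≤ 0.25 μg/mL — S
Vancomycin: 9 mm is ≤ 14 mm — R
Moxifloxacin: 0.03 μg/mL is ≤ 0.12 μg/mL → S
Tigecycline: 16 μg/mL is ≥ 4 μg/mL → R
Colistin (29 mm) ≥ 28 mm — S
Meropenem 0.25 μg/mL: = 0.25 μg/mL → Intermediate
Gentamicin 15 mm: ≥ 14 mm — Susceptible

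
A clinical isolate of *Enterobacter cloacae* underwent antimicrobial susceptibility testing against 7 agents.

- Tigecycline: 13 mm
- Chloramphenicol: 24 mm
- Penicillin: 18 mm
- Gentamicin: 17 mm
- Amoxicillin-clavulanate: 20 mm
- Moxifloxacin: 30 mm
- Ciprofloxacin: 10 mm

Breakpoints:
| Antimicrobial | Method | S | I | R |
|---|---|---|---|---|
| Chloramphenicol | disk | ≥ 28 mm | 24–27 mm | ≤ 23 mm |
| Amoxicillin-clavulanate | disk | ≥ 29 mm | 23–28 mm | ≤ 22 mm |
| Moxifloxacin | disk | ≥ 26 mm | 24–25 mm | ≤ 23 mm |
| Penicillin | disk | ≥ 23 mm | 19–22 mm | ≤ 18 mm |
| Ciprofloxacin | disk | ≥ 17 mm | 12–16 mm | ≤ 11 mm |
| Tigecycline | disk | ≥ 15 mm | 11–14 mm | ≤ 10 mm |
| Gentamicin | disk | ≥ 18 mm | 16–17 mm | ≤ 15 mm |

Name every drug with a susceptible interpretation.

moxifloxacin

Tigecycline (13 mm) in 11–14 mm → Intermediate
Chloramphenicol 24 mm: in 24–27 mm → I
Penicillin 18 mm: ≤ 18 mm → resistant
Gentamicin (17 mm) in 16–17 mm ⇒ Intermediate
Amoxicillin-clavulanate (20 mm) ≤ 22 mm — Resistant
Moxifloxacin: 30 mm is ≥ 26 mm ⇒ susceptible
Ciprofloxacin: 10 mm is ≤ 11 mm → R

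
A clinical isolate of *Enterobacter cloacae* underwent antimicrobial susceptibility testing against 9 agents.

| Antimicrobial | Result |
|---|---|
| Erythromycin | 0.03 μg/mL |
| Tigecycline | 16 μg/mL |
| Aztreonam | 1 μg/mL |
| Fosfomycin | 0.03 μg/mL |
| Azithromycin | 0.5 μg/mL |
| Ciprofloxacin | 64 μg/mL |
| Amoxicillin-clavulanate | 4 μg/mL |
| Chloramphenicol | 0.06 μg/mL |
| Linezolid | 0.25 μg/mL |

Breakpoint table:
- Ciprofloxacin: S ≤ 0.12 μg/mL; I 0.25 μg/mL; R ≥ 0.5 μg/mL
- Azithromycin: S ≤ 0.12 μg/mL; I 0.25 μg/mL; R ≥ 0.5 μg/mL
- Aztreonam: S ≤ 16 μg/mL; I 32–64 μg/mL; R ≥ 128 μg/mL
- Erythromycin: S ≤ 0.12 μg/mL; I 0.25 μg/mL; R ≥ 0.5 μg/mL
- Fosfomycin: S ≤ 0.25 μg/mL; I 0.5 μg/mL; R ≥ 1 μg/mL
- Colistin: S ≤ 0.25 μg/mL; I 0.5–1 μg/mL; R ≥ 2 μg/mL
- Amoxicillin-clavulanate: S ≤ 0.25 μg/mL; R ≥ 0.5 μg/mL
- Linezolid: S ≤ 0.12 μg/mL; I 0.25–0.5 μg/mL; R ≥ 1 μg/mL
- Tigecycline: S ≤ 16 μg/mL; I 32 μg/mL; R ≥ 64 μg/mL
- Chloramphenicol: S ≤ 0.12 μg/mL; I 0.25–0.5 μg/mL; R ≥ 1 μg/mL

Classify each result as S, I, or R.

Erythromycin 0.03 μg/mL: ≤ 0.12 μg/mL → S
Tigecycline: 16 μg/mL is ≤ 16 μg/mL → Susceptible
Aztreonam: 1 μg/mL is ≤ 16 μg/mL — susceptible
Fosfomycin 0.03 μg/mL: ≤ 0.25 μg/mL — S
Azithromycin: 0.5 μg/mL is ≥ 0.5 μg/mL ⇒ Resistant
Ciprofloxacin (64 μg/mL) ≥ 0.5 μg/mL ⇒ Resistant
Amoxicillin-clavulanate 4 μg/mL: ≥ 0.5 μg/mL → R
Chloramphenicol 0.06 μg/mL: ≤ 0.12 μg/mL ⇒ susceptible
Linezolid 0.25 μg/mL: in 0.25–0.5 μg/mL → Intermediate

S, S, S, S, R, R, R, S, I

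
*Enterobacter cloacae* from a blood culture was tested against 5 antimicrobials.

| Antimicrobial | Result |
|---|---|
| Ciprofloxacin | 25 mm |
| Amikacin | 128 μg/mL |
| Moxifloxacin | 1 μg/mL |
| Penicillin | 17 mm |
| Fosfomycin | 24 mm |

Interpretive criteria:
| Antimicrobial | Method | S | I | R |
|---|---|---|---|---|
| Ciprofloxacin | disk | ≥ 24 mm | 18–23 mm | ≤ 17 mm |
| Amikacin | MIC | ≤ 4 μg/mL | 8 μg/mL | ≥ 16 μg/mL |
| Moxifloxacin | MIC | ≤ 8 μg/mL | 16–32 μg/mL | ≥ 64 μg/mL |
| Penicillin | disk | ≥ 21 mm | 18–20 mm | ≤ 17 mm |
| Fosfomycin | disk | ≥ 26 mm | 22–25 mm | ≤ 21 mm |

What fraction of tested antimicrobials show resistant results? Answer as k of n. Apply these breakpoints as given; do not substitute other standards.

2 of 5

Ciprofloxacin: 25 mm is ≥ 24 mm → Susceptible
Amikacin: 128 μg/mL is ≥ 16 μg/mL → Resistant
Moxifloxacin 1 μg/mL: ≤ 8 μg/mL — S
Penicillin: 17 mm is ≤ 17 mm ⇒ resistant
Fosfomycin (24 mm) in 22–25 mm → Intermediate
Resistant: 2/5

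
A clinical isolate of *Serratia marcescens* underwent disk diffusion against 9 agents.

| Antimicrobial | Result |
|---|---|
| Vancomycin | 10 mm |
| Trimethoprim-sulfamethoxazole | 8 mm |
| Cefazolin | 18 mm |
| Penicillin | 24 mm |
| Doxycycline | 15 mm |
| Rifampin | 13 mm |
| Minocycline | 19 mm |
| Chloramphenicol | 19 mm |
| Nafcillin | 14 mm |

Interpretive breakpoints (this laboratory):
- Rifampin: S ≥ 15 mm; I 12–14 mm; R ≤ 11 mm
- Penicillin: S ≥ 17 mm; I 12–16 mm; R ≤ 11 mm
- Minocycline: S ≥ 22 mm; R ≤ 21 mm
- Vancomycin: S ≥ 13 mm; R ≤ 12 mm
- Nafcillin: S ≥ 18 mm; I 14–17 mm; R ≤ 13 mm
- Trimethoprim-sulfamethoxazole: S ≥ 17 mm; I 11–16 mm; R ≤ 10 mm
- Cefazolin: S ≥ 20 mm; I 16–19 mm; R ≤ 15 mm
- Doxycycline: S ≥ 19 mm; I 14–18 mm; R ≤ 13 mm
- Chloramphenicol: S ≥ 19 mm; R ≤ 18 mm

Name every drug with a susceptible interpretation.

penicillin, chloramphenicol

Vancomycin: 10 mm is ≤ 12 mm — R
Trimethoprim-sulfamethoxazole (8 mm) ≤ 10 mm — R
Cefazolin (18 mm) in 16–19 mm → I
Penicillin: 24 mm is ≥ 17 mm — susceptible
Doxycycline (15 mm) in 14–18 mm ⇒ Intermediate
Rifampin (13 mm) in 12–14 mm ⇒ I
Minocycline (19 mm) ≤ 21 mm — R
Chloramphenicol 19 mm: ≥ 19 mm — Susceptible
Nafcillin 14 mm: in 14–17 mm → I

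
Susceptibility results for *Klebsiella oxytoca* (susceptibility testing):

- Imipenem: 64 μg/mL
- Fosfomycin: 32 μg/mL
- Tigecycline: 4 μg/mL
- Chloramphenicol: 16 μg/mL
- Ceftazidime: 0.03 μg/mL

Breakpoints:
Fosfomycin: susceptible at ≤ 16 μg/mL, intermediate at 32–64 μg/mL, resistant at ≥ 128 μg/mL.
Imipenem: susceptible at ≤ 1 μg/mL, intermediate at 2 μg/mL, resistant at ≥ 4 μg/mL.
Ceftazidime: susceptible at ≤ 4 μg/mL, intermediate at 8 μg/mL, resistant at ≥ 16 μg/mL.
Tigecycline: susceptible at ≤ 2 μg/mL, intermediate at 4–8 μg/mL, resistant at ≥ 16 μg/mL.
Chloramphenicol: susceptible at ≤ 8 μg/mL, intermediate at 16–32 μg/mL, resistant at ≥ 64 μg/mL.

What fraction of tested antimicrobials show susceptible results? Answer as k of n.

1 of 5

Imipenem: 64 μg/mL is ≥ 4 μg/mL → Resistant
Fosfomycin (32 μg/mL) in 32–64 μg/mL — Intermediate
Tigecycline (4 μg/mL) in 4–8 μg/mL ⇒ Intermediate
Chloramphenicol: 16 μg/mL is in 16–32 μg/mL → Intermediate
Ceftazidime 0.03 μg/mL: ≤ 4 μg/mL → susceptible
Susceptible: 1/5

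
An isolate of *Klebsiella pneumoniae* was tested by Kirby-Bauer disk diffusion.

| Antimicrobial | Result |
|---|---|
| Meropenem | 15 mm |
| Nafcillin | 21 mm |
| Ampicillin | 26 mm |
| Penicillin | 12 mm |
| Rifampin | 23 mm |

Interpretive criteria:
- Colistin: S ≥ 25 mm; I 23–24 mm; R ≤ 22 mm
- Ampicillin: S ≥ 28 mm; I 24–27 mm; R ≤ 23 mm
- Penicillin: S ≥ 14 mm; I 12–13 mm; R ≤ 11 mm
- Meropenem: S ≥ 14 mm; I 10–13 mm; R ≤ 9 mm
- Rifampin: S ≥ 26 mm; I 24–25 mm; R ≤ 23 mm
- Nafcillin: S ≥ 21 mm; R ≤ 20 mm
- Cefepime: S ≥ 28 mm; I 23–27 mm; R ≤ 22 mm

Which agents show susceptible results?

Meropenem 15 mm: ≥ 14 mm → S
Nafcillin: 21 mm is ≥ 21 mm — susceptible
Ampicillin: 26 mm is in 24–27 mm ⇒ Intermediate
Penicillin (12 mm) in 12–13 mm — Intermediate
Rifampin 23 mm: ≤ 23 mm → resistant

meropenem, nafcillin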